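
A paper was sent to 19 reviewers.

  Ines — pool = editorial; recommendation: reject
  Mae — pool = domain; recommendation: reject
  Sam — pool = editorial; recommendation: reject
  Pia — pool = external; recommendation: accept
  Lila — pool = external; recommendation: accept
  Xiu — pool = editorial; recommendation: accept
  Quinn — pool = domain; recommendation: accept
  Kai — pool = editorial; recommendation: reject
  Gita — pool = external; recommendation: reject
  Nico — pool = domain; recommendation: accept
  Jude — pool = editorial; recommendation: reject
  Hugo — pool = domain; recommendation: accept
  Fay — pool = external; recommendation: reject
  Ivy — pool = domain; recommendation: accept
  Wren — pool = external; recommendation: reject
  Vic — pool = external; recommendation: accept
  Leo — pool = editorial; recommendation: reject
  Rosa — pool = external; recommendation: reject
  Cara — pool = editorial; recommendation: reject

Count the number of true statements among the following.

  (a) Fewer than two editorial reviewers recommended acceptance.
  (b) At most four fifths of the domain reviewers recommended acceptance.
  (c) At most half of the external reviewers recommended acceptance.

(a) editorial: |A| = 7, |A ∩ B| = 1; needs |A ∩ B| < 2 — true.
(b) domain: |A| = 5, |A ∩ B| = 4; needs |A ∩ B| / |A| ≤ 4/5 — true.
(c) external: |A| = 7, |A ∩ B| = 3; needs |A ∩ B| ≤ |A ∖ B| — true.

3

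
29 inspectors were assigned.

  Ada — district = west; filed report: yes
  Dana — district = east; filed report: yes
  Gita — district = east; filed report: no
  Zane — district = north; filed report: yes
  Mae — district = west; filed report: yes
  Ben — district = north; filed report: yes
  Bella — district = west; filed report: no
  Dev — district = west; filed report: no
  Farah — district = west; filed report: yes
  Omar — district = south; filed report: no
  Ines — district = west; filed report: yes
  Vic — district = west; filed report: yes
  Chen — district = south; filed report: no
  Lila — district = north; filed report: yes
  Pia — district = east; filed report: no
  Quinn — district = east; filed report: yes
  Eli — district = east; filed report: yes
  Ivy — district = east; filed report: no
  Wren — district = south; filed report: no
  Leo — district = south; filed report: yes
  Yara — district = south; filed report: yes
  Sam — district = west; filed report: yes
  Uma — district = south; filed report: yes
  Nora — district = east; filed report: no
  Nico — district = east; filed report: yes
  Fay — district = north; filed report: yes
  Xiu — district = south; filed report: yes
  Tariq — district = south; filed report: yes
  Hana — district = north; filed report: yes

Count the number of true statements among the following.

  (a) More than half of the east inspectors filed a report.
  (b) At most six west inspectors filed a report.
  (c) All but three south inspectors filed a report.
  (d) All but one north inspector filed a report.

(a) east: |A| = 8, |A ∩ B| = 4; needs |A ∩ B| > |A ∖ B| — false.
(b) west: |A| = 8, |A ∩ B| = 6; needs |A ∩ B| ≤ 6 — true.
(c) south: |A| = 8, |A ∩ B| = 5; needs |A ∖ B| = 3 — true.
(d) north: |A| = 5, |A ∩ B| = 5; needs |A ∖ B| = 1 — false.

2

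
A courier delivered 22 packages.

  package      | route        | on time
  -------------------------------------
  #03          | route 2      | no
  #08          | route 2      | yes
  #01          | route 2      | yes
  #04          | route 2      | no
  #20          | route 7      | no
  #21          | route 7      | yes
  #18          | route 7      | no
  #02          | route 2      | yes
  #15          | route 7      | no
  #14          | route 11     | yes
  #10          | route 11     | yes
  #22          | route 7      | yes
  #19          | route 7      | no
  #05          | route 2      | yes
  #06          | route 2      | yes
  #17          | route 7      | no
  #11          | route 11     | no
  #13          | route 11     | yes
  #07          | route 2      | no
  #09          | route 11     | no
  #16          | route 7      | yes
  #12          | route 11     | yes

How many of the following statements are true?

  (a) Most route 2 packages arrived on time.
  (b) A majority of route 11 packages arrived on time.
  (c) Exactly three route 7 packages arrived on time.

(a) route 2: |A| = 8, |A ∩ B| = 5; needs |A ∩ B| > |A ∖ B| — true.
(b) route 11: |A| = 6, |A ∩ B| = 4; needs |A ∩ B| > |A ∖ B| — true.
(c) route 7: |A| = 8, |A ∩ B| = 3; needs |A ∩ B| = 3 — true.

3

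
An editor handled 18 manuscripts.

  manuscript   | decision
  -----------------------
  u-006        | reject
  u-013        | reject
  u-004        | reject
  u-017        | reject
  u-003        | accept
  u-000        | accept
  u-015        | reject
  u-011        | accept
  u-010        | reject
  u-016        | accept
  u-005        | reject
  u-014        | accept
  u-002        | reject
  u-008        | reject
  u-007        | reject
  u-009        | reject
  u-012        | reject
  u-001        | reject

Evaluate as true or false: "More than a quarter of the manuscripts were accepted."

True

The determiner here denotes the relation: |A ∩ B| / |A| > 1/4.
|A| = 18, |A ∩ B| = 5, |A ∖ B| = 13.
|A ∩ B|/|A| = 5/18, so the statement is true.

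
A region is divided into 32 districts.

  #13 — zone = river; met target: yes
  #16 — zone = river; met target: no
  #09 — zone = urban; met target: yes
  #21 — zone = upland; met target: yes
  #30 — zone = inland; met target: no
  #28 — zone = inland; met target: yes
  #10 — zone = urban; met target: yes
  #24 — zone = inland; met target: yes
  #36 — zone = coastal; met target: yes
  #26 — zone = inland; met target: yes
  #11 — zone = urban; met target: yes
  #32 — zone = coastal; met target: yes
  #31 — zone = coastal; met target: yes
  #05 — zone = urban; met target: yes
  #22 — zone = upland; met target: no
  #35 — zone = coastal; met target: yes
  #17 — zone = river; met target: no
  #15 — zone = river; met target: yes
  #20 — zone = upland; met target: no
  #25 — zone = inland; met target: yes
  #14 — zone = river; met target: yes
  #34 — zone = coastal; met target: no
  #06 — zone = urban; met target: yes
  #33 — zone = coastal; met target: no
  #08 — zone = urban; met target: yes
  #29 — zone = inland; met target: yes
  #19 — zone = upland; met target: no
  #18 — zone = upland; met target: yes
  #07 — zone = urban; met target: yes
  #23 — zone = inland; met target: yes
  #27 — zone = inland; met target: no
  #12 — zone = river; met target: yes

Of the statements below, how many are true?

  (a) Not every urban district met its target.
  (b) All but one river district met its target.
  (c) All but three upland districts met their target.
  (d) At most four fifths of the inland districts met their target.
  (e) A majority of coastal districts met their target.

3

(a) urban: |A| = 7, |A ∩ B| = 7; needs A ⊄ B (|A ∖ B| ≥ 1) — false.
(b) river: |A| = 6, |A ∩ B| = 4; needs |A ∖ B| = 1 — false.
(c) upland: |A| = 5, |A ∩ B| = 2; needs |A ∖ B| = 3 — true.
(d) inland: |A| = 8, |A ∩ B| = 6; needs |A ∩ B| / |A| ≤ 4/5 — true.
(e) coastal: |A| = 6, |A ∩ B| = 4; needs |A ∩ B| > |A ∖ B| — true.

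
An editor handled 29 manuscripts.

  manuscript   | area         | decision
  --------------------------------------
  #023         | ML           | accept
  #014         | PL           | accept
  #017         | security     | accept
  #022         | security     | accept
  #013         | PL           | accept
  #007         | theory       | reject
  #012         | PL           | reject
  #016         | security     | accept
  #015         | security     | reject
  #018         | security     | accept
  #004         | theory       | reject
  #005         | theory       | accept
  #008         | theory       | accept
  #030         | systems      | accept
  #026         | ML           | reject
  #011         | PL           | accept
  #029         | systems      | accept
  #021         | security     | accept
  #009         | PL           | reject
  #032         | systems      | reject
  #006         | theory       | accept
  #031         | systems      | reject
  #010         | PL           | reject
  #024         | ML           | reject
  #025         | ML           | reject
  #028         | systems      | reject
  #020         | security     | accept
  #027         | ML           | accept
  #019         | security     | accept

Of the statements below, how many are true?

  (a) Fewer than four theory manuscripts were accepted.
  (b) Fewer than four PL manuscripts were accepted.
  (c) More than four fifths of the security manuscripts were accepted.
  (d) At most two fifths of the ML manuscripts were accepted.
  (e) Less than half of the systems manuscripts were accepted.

(a) theory: |A| = 5, |A ∩ B| = 3; needs |A ∩ B| < 4 — true.
(b) PL: |A| = 6, |A ∩ B| = 3; needs |A ∩ B| < 4 — true.
(c) security: |A| = 8, |A ∩ B| = 7; needs |A ∩ B| / |A| > 4/5 — true.
(d) ML: |A| = 5, |A ∩ B| = 2; needs |A ∩ B| / |A| ≤ 2/5 — true.
(e) systems: |A| = 5, |A ∩ B| = 2; needs |A ∩ B| < |A ∖ B| — true.

5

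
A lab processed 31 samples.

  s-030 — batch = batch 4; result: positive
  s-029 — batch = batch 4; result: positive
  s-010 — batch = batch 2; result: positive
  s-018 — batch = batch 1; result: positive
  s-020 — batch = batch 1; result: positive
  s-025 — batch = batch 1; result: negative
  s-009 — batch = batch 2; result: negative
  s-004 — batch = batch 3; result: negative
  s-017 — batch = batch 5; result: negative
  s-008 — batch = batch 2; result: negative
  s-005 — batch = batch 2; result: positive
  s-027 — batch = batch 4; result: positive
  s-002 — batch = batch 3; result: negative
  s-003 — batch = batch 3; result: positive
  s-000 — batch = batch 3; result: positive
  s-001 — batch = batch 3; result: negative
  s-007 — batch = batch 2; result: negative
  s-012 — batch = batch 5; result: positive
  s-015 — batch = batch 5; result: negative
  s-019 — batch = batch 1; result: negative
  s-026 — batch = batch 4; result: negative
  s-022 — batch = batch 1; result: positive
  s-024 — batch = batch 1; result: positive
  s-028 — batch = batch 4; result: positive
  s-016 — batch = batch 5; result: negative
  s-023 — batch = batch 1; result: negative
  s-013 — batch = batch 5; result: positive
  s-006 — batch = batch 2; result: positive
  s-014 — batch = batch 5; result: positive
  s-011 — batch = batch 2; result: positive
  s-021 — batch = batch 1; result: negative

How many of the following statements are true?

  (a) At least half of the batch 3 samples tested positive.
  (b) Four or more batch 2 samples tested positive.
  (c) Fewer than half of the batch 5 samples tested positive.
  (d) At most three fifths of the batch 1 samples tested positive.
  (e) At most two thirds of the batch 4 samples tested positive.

(a) batch 3: |A| = 5, |A ∩ B| = 2; needs |A ∩ B| ≥ |A ∖ B| — false.
(b) batch 2: |A| = 7, |A ∩ B| = 4; needs |A ∩ B| ≥ 4 — true.
(c) batch 5: |A| = 6, |A ∩ B| = 3; needs |A ∩ B| < |A ∖ B| — false.
(d) batch 1: |A| = 8, |A ∩ B| = 4; needs |A ∩ B| / |A| ≤ 3/5 — true.
(e) batch 4: |A| = 5, |A ∩ B| = 4; needs |A ∩ B| / |A| ≤ 2/3 — false.

2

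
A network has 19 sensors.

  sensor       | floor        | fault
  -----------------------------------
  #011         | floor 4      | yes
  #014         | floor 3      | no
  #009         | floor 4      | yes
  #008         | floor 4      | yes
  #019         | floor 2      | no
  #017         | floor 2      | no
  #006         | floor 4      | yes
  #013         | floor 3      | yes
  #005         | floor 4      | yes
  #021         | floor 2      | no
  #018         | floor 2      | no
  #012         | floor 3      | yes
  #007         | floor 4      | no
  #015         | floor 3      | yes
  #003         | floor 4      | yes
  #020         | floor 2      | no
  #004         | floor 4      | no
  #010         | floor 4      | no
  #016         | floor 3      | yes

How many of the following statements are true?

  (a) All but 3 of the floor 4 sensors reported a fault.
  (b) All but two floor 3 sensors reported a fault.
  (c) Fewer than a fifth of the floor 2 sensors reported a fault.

(a) floor 4: |A| = 9, |A ∩ B| = 6; needs |A ∖ B| = 3 — true.
(b) floor 3: |A| = 5, |A ∩ B| = 4; needs |A ∖ B| = 2 — false.
(c) floor 2: |A| = 5, |A ∩ B| = 0; needs |A ∩ B| / |A| < 1/5 — true.

2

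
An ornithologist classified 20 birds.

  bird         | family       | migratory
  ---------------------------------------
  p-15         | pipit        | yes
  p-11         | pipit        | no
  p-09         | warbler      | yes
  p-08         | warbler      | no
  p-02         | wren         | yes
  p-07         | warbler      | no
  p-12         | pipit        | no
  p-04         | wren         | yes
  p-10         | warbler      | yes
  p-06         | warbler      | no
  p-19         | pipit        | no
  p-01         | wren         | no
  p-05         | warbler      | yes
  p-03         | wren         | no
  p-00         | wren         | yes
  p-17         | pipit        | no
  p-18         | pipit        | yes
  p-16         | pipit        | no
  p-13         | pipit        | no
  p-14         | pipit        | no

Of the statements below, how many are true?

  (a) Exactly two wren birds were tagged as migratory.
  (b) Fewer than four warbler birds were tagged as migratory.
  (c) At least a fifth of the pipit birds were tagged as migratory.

2

(a) wren: |A| = 5, |A ∩ B| = 3; needs |A ∩ B| = 2 — false.
(b) warbler: |A| = 6, |A ∩ B| = 3; needs |A ∩ B| < 4 — true.
(c) pipit: |A| = 9, |A ∩ B| = 2; needs |A ∩ B| / |A| ≥ 1/5 — true.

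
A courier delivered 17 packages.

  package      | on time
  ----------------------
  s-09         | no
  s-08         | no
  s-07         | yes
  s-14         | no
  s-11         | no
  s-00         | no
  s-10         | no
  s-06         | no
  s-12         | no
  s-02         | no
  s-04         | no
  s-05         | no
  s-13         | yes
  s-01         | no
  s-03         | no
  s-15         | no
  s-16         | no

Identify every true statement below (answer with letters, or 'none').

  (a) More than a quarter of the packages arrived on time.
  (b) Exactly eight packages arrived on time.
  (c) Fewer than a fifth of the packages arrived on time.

|A| = 17, |A ∩ B| = 2, |A ∖ B| = 15.
(a) |A ∩ B| / |A| > 1/4: fails.
(b) |A ∩ B| = 8: fails.
(c) |A ∩ B| / |A| < 1/5: holds.

(c)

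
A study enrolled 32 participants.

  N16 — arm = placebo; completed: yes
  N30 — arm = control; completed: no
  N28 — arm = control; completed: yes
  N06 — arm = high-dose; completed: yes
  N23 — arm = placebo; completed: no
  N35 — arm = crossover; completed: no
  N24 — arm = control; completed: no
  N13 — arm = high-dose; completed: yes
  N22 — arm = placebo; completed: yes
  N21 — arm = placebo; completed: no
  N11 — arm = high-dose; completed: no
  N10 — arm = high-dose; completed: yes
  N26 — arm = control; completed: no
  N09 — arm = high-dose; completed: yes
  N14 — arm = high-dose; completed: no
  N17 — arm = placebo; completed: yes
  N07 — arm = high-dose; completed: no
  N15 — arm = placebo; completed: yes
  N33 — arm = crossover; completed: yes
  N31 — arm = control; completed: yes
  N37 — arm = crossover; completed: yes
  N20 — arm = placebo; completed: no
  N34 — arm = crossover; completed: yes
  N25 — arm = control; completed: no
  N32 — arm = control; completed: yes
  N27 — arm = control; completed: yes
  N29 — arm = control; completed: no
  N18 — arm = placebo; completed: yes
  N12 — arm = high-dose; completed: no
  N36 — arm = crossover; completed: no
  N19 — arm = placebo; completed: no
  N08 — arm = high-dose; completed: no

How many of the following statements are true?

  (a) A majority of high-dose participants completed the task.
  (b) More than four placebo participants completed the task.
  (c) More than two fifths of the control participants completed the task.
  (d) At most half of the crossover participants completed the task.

(a) high-dose: |A| = 9, |A ∩ B| = 4; needs |A ∩ B| > |A ∖ B| — false.
(b) placebo: |A| = 9, |A ∩ B| = 5; needs |A ∩ B| > 4 — true.
(c) control: |A| = 9, |A ∩ B| = 4; needs |A ∩ B| / |A| > 2/5 — true.
(d) crossover: |A| = 5, |A ∩ B| = 3; needs |A ∩ B| ≤ |A ∖ B| — false.

2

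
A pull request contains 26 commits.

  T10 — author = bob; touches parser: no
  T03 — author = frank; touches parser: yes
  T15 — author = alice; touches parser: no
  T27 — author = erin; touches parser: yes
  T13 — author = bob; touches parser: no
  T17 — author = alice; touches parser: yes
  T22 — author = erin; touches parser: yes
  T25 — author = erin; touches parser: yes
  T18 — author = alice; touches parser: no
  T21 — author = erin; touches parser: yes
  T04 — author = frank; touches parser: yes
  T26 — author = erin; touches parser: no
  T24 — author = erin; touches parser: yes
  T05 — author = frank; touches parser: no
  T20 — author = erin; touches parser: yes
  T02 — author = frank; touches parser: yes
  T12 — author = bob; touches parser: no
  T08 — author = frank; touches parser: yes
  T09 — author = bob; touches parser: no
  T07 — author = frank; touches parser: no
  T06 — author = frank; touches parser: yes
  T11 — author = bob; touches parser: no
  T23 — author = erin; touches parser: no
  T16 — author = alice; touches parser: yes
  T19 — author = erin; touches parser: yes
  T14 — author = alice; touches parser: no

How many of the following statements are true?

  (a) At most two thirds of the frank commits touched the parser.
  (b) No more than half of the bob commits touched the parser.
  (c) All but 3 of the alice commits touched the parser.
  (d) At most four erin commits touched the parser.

(a) frank: |A| = 7, |A ∩ B| = 5; needs |A ∩ B| / |A| ≤ 2/3 — false.
(b) bob: |A| = 5, |A ∩ B| = 0; needs |A ∩ B| ≤ |A ∖ B| — true.
(c) alice: |A| = 5, |A ∩ B| = 2; needs |A ∖ B| = 3 — true.
(d) erin: |A| = 9, |A ∩ B| = 7; needs |A ∩ B| ≤ 4 — false.

2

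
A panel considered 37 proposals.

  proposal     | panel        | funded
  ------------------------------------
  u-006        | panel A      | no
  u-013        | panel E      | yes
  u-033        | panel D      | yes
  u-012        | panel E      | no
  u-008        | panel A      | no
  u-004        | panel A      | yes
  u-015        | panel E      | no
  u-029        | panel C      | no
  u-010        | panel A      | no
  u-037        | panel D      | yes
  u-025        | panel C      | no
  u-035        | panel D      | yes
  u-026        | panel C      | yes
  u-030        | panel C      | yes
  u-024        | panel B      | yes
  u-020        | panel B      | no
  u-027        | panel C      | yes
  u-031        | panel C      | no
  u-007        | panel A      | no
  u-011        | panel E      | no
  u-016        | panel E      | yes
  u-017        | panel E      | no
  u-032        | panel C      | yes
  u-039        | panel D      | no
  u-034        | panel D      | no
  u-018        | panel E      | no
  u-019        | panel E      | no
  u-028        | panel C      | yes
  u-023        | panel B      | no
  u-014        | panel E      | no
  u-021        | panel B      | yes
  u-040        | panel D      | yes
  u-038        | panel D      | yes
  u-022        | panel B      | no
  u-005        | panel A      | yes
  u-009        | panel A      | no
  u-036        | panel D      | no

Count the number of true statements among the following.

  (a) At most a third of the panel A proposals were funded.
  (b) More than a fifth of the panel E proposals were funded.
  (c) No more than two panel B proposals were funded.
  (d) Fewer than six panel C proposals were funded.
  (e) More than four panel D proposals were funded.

5

(a) panel A: |A| = 7, |A ∩ B| = 2; needs |A ∩ B| / |A| ≤ 1/3 — true.
(b) panel E: |A| = 9, |A ∩ B| = 2; needs |A ∩ B| / |A| > 1/5 — true.
(c) panel B: |A| = 5, |A ∩ B| = 2; needs |A ∩ B| ≤ 2 — true.
(d) panel C: |A| = 8, |A ∩ B| = 5; needs |A ∩ B| < 6 — true.
(e) panel D: |A| = 8, |A ∩ B| = 5; needs |A ∩ B| > 4 — true.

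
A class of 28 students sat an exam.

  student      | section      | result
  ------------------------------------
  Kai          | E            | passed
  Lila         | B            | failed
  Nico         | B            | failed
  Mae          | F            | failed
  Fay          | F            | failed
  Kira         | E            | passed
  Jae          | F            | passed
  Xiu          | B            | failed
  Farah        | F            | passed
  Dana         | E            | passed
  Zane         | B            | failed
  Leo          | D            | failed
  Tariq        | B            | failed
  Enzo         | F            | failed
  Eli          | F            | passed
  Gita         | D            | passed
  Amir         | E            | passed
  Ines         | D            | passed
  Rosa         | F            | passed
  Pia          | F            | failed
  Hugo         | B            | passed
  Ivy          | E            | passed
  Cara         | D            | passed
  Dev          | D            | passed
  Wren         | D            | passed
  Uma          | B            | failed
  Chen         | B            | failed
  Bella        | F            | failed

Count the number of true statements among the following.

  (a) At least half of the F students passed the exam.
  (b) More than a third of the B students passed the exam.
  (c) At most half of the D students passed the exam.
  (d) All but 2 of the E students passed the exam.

0

(a) F: |A| = 9, |A ∩ B| = 4; needs |A ∩ B| ≥ |A ∖ B| — false.
(b) B: |A| = 8, |A ∩ B| = 1; needs |A ∩ B| / |A| > 1/3 — false.
(c) D: |A| = 6, |A ∩ B| = 5; needs |A ∩ B| ≤ |A ∖ B| — false.
(d) E: |A| = 5, |A ∩ B| = 5; needs |A ∖ B| = 2 — false.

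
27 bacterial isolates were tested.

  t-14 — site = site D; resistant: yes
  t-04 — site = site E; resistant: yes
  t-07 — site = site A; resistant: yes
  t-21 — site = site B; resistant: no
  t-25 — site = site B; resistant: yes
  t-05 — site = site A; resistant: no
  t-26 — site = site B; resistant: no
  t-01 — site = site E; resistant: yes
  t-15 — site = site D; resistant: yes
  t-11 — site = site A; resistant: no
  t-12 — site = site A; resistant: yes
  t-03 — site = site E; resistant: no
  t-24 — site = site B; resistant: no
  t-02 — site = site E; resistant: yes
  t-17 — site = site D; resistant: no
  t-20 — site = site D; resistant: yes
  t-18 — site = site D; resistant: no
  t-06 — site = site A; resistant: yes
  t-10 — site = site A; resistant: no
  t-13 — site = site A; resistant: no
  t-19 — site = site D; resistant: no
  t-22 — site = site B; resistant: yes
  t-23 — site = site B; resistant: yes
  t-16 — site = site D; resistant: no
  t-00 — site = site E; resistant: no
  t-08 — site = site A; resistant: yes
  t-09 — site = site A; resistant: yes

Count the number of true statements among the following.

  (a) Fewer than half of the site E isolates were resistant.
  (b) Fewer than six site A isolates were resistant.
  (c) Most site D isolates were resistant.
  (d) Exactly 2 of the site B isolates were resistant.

(a) site E: |A| = 5, |A ∩ B| = 3; needs |A ∩ B| < |A ∖ B| — false.
(b) site A: |A| = 9, |A ∩ B| = 5; needs |A ∩ B| < 6 — true.
(c) site D: |A| = 7, |A ∩ B| = 3; needs |A ∩ B| > |A ∖ B| — false.
(d) site B: |A| = 6, |A ∩ B| = 3; needs |A ∩ B| = 2 — false.

1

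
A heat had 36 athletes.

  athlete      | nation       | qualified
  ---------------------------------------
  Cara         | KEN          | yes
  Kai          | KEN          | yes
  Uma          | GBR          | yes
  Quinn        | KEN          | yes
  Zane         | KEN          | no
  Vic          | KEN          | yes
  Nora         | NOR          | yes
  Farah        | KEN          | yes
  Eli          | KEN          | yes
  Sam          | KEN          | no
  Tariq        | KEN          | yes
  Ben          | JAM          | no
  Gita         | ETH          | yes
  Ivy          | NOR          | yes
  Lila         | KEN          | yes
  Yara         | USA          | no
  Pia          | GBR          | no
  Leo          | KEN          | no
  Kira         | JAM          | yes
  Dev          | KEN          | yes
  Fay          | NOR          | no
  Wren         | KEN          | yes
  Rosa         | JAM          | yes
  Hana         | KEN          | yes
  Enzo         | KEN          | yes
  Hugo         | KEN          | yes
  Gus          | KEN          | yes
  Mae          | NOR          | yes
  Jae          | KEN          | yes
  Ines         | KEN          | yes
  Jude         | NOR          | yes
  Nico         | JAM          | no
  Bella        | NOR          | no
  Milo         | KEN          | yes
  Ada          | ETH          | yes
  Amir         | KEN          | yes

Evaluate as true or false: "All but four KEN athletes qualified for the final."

Truth condition: |A ∖ B| = 4.
|A| = 21, |A ∩ B| = 18, |A ∖ B| = 3.
|A ∖ B| = 3, so the statement is false.

False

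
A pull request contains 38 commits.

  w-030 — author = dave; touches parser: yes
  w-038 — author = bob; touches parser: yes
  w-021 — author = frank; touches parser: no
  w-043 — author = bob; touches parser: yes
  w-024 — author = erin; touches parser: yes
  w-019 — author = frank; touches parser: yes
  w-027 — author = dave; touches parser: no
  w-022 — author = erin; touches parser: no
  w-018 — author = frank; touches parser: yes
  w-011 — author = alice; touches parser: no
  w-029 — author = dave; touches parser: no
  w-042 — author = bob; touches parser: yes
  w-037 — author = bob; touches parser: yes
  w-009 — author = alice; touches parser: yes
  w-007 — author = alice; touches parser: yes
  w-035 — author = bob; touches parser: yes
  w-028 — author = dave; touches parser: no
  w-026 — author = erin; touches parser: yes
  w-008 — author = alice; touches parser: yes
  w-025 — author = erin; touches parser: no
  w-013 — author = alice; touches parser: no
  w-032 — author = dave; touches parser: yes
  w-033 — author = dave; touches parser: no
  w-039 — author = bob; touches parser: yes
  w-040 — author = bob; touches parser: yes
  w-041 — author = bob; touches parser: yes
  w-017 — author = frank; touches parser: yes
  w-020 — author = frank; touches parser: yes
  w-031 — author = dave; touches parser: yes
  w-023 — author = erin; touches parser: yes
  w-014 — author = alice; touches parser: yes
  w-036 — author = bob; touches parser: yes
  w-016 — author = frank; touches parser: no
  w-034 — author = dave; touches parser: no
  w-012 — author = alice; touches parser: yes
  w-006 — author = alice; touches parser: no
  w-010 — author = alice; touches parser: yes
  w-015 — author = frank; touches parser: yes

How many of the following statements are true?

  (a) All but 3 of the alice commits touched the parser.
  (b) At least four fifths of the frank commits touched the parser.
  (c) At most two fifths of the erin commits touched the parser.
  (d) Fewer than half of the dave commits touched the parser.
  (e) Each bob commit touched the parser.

(a) alice: |A| = 9, |A ∩ B| = 6; needs |A ∖ B| = 3 — true.
(b) frank: |A| = 7, |A ∩ B| = 5; needs |A ∩ B| / |A| ≥ 4/5 — false.
(c) erin: |A| = 5, |A ∩ B| = 3; needs |A ∩ B| / |A| ≤ 2/5 — false.
(d) dave: |A| = 8, |A ∩ B| = 3; needs |A ∩ B| < |A ∖ B| — true.
(e) bob: |A| = 9, |A ∩ B| = 9; needs A ⊆ B, i.e. every element of A is in B (|A ∖ B| = 0) — true.

3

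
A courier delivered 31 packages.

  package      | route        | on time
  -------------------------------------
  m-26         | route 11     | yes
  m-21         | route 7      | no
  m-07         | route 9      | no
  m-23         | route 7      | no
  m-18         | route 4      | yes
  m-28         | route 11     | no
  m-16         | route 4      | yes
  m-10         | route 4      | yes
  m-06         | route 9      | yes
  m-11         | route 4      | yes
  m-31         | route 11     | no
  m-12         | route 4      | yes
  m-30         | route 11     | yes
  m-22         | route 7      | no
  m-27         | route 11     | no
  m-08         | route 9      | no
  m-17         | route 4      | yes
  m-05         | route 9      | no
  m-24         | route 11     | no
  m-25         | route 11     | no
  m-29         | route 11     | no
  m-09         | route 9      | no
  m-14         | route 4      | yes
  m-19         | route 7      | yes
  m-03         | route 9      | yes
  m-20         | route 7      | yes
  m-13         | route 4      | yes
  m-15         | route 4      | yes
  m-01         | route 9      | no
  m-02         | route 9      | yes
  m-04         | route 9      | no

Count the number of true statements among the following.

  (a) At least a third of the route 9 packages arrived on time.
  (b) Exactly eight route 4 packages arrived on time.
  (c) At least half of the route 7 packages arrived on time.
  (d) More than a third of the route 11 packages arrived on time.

(a) route 9: |A| = 9, |A ∩ B| = 3; needs |A ∩ B| / |A| ≥ 1/3 — true.
(b) route 4: |A| = 9, |A ∩ B| = 9; needs |A ∩ B| = 8 — false.
(c) route 7: |A| = 5, |A ∩ B| = 2; needs |A ∩ B| ≥ |A ∖ B| — false.
(d) route 11: |A| = 8, |A ∩ B| = 2; needs |A ∩ B| / |A| > 1/3 — false.

1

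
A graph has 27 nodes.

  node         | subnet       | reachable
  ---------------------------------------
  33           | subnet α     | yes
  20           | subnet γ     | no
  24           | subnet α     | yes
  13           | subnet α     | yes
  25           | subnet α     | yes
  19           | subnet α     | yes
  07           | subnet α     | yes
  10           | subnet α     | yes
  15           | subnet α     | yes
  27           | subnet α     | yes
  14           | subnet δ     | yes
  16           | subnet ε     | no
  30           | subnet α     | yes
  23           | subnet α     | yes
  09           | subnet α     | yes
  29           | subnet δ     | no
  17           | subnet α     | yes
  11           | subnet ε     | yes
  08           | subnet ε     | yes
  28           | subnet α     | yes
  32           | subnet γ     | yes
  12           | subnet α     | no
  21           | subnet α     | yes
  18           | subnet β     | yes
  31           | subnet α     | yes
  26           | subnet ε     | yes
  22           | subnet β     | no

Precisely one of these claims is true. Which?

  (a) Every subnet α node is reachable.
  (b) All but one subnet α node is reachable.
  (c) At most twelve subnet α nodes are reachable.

|A| = 17, |A ∩ B| = 16, |A ∖ B| = 1.
(a) requires A ⊆ B, i.e. every element of A is in B (|A ∖ B| = 0): false.
(b) requires |A ∖ B| = 1: true.
(c) requires |A ∩ B| ≤ 12: false.

(b)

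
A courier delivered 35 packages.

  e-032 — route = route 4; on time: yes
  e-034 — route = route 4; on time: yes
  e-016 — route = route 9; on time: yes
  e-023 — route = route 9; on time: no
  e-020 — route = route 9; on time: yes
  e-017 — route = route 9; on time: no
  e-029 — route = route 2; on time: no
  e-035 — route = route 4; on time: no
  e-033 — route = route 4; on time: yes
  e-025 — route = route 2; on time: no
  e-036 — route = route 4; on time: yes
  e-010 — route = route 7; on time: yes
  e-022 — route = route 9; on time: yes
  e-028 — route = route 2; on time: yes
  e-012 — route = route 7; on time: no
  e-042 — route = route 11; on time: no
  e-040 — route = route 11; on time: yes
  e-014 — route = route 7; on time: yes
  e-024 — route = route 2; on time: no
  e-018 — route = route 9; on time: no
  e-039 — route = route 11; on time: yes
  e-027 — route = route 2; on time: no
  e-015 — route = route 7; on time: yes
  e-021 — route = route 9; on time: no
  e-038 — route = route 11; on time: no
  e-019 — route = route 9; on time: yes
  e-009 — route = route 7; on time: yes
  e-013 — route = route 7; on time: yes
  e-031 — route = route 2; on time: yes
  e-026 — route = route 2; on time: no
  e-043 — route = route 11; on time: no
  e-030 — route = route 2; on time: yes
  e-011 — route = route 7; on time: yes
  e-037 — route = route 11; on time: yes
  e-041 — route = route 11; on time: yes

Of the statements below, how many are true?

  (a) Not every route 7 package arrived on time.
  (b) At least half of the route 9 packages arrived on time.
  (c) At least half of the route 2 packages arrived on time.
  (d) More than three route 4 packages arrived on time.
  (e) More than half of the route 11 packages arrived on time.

4

(a) route 7: |A| = 7, |A ∩ B| = 6; needs A ⊄ B (|A ∖ B| ≥ 1) — true.
(b) route 9: |A| = 8, |A ∩ B| = 4; needs |A ∩ B| ≥ |A ∖ B| — true.
(c) route 2: |A| = 8, |A ∩ B| = 3; needs |A ∩ B| ≥ |A ∖ B| — false.
(d) route 4: |A| = 5, |A ∩ B| = 4; needs |A ∩ B| > 3 — true.
(e) route 11: |A| = 7, |A ∩ B| = 4; needs |A ∩ B| > |A ∖ B| — true.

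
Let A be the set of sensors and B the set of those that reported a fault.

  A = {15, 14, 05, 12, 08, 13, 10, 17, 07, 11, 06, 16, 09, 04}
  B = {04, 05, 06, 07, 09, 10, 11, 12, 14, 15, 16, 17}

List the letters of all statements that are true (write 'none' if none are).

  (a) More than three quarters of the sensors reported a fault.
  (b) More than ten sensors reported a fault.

|A| = 14, |A ∩ B| = 12, |A ∖ B| = 2.
(a) |A ∩ B| / |A| > 3/4: holds.
(b) |A ∩ B| > 10: holds.

(a), (b)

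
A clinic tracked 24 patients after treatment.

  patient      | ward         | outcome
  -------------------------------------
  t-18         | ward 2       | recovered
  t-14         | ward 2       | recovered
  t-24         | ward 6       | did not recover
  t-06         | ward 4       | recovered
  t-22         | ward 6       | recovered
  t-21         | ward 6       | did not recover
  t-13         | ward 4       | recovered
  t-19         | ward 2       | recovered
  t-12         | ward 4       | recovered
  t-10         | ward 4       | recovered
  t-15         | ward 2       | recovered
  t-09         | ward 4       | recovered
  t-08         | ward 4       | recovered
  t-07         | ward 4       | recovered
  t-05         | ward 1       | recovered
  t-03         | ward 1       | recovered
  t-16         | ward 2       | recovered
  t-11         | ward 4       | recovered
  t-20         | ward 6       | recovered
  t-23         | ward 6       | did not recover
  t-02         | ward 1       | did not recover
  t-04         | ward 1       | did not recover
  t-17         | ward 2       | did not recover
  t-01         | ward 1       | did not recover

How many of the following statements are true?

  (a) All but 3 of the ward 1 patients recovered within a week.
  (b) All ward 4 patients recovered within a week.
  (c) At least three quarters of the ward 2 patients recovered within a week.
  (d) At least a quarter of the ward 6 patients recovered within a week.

4

(a) ward 1: |A| = 5, |A ∩ B| = 2; needs |A ∖ B| = 3 — true.
(b) ward 4: |A| = 8, |A ∩ B| = 8; needs A ⊆ B, i.e. every element of A is in B (|A ∖ B| = 0) — true.
(c) ward 2: |A| = 6, |A ∩ B| = 5; needs |A ∩ B| / |A| ≥ 3/4 — true.
(d) ward 6: |A| = 5, |A ∩ B| = 2; needs |A ∩ B| / |A| ≥ 1/4 — true.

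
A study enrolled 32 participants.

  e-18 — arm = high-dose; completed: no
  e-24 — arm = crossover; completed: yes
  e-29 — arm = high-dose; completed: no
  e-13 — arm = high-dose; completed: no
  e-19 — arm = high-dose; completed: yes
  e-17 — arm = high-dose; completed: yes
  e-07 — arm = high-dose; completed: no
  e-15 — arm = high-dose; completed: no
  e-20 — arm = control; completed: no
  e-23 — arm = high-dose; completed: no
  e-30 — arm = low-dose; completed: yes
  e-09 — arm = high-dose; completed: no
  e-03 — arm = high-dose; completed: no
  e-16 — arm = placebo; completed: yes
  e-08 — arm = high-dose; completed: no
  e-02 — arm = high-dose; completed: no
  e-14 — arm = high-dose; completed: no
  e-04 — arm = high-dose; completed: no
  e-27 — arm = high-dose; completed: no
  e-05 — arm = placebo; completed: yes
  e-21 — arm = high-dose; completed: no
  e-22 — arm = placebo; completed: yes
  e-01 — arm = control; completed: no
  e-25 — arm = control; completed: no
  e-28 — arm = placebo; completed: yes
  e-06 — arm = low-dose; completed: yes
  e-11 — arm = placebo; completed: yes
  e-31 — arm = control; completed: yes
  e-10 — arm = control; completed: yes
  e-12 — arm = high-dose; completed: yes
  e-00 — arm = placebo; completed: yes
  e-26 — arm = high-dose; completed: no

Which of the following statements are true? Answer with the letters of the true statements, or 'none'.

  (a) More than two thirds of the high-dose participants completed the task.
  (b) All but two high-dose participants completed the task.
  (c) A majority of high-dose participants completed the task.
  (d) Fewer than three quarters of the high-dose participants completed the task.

|A| = 18, |A ∩ B| = 3, |A ∖ B| = 15.
(a) |A ∩ B| / |A| > 2/3: fails.
(b) |A ∖ B| = 2: fails.
(c) |A ∩ B| > |A ∖ B|: fails.
(d) |A ∩ B| / |A| < 3/4: holds.

(d)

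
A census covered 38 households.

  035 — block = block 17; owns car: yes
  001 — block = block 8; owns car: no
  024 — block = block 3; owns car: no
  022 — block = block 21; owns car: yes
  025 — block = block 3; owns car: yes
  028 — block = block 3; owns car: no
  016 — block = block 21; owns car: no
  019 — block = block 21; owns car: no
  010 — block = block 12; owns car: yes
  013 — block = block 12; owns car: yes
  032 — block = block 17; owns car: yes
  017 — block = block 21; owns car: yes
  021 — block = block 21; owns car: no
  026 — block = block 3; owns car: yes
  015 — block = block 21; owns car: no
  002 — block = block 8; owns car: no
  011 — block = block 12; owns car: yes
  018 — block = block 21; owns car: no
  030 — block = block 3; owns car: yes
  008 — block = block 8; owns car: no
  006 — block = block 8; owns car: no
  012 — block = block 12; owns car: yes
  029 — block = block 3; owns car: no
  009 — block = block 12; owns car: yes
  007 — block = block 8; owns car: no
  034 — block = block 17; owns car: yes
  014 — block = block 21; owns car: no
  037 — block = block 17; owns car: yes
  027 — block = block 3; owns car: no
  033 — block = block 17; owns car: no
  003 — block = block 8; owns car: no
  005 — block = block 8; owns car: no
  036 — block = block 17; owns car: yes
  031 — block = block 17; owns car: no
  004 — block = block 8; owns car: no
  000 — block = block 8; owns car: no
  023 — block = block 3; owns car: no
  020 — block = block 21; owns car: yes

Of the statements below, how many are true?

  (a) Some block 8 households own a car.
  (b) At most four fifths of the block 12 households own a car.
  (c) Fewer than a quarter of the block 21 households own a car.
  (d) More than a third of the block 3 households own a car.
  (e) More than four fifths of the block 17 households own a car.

(a) block 8: |A| = 9, |A ∩ B| = 0; needs A ∩ B ≠ ∅ (|A ∩ B| ≥ 1) — false.
(b) block 12: |A| = 5, |A ∩ B| = 5; needs |A ∩ B| / |A| ≤ 4/5 — false.
(c) block 21: |A| = 9, |A ∩ B| = 3; needs |A ∩ B| / |A| < 1/4 — false.
(d) block 3: |A| = 8, |A ∩ B| = 3; needs |A ∩ B| / |A| > 1/3 — true.
(e) block 17: |A| = 7, |A ∩ B| = 5; needs |A ∩ B| / |A| > 4/5 — false.

1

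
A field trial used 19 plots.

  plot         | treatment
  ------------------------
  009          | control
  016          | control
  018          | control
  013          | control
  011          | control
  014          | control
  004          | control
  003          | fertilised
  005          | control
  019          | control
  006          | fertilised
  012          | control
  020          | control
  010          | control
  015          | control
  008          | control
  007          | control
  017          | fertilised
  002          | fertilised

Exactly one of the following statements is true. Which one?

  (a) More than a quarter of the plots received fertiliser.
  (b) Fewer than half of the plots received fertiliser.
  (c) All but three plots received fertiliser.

|A| = 19, |A ∩ B| = 4, |A ∖ B| = 15.
(a) requires |A ∩ B| / |A| > 1/4: false.
(b) requires |A ∩ B| < |A ∖ B|: true.
(c) requires |A ∖ B| = 3: false.

(b)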